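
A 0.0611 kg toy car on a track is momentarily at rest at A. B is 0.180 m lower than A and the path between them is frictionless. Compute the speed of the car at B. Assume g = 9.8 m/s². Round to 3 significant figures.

v = 1.88 m/s

Equating total energy at the two states: mgh = ½mv²
v = √(2gh) = √(2 × 9.8 × 0.180) = √3.5280 = 1.878 m/s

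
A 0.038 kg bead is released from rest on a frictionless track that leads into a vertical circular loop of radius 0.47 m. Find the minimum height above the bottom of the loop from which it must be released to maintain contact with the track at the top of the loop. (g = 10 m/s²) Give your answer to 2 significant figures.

h = 1.2 m

At the top, for minimum speed gravity alone supplies the centripetal force: mg = mv_top²/r ⇒ v_top² = gr = 4.700 m²/s²
Energy conservation from release height h to the top (height 2r): mgh = ½mv_top² + mg(2r)
h = v_top²/(2g) + 2r = r/2 + 2r = 5r/2 = 1.175 m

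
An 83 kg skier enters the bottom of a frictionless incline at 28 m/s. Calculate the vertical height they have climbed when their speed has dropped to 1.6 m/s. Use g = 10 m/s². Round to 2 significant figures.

Energy balance between the two points: ½mv₁² = ½mv₂² + mgh
h = (v₁² − v₂²)/(2g) = (28² − 1.6²)/(2 × 10) = 39.07 m

h = 39 m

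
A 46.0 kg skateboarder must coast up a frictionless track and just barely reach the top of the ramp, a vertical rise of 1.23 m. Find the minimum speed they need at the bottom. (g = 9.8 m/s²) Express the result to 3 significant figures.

v = 4.91 m/s

At the top they are momentarily at rest, so all KE converts to PE: ½mv² = mgh
v = √(2gh) = √(2 × 9.8 × 1.23) = 4.910 m/s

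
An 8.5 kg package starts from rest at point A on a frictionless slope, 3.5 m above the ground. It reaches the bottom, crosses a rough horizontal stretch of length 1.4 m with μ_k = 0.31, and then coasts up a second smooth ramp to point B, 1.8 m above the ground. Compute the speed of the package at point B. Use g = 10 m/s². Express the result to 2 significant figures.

v = 5.0 m/s

Energy at A: mgh₁ = (8.5)(10)(3.5) = 297.50 J
Friction loss: W_f = μ_k mg d = 36.89 J
At B: ½mv² + mgh₂ = mgh₁ − W_f
½mv² = 297.50 − 36.89 − 153.00 = 107.61 J
v = √(2 × 107.61/8.5) = 5.032 m/s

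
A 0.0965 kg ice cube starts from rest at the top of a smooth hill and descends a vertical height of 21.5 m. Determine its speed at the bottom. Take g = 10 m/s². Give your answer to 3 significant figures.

By conservation of mechanical energy, mgh = ½mv²
v = √(2gh) = √(2 × 10 × 21.5) = √430.00 = 20.74 m/s

v = 20.7 m/s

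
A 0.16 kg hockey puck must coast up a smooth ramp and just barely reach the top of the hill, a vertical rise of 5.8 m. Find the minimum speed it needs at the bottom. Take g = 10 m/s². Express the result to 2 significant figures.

At the top it is momentarily at rest, so all KE converts to PE: ½mv² = mgh
v = √(2gh) = √(2 × 10 × 5.8) = 10.77 m/s

v = 11 m/s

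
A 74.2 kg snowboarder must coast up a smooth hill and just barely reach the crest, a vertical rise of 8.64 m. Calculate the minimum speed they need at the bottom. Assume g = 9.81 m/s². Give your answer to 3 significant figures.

v = 13.0 m/s

At the top they are momentarily at rest, so all KE converts to PE: ½mv² = mgh
v = √(2gh) = √(2 × 9.81 × 8.64) = 13.02 m/s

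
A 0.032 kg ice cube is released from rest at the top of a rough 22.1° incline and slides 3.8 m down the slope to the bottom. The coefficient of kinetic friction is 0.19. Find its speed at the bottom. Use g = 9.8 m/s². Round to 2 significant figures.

Energy: mgh = ½mv² + W_f, with h = L sinθ and W_f = μ_k (mg cosθ) L
mgh = mgL sinθ = (0.032)(9.8)(3.8)sin22.1° = 0.44834 J
W_f = μ_k mg cosθ · L = (0.19)(0.032)(9.8)cos22.1°·3.8 = 0.2098 J
½mv² = 0.44834 − 0.2098 = 0.23856 J
v = √(2 × 0.23856/0.032) = 3.861 m/s

v = 3.9 m/s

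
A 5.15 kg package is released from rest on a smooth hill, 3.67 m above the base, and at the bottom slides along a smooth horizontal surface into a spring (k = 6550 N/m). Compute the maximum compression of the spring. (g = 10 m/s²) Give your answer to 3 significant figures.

At max compression the package is momentarily at rest: mgh = ½kx²
x = √(2mgh/k) = √(2 × 5.15 × 10 × 3.67 / 6550) = 0.2402 m

x = 0.240 m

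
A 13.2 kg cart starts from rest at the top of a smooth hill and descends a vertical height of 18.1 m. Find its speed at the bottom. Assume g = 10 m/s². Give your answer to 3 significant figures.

Mechanical energy is conserved (no friction): mgh = ½mv²
v = √(2gh) = √(2 × 10 × 18.1) = √362.00 = 19.03 m/s

v = 19.0 m/s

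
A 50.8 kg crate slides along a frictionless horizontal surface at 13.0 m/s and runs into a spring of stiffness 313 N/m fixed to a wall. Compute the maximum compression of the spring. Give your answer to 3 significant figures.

At max compression the crate is momentarily at rest: ½mv² = ½kx²
x = v√(m/k) = 13.0 × √(50.8/313) = 5.237 m

x = 5.24 m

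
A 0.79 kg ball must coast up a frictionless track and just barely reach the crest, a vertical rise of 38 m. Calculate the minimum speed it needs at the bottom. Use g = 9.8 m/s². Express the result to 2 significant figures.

v = 27 m/s

At the top it is momentarily at rest, so all KE converts to PE: ½mv² = mgh
v = √(2gh) = √(2 × 9.8 × 38) = 27.29 m/s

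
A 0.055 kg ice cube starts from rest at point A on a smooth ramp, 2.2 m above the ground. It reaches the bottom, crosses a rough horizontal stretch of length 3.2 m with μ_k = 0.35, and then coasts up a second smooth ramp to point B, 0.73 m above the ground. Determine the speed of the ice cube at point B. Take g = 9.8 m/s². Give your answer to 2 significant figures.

Energy at A: mgh₁ = (0.055)(9.8)(2.2) = 1.1858 J
Friction loss: W_f = μ_k mg d = 0.6037 J
At B: ½mv² + mgh₂ = mgh₁ − W_f
½mv² = 1.1858 − 0.6037 − 0.39347 = 0.18865 J
v = √(2 × 0.18865/0.055) = 2.619 m/s

v = 2.6 m/s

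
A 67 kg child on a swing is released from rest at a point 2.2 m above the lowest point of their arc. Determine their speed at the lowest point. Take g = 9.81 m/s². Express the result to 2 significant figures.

Equating total energy at the two states: mgh = ½mv²
v = √(2gh) = √(2 × 9.81 × 2.2) = √43.164 = 6.570 m/s

v = 6.6 m/s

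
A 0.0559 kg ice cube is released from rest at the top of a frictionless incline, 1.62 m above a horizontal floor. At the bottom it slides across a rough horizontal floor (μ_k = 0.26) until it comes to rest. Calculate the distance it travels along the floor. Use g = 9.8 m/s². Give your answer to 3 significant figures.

d = 6.23 m

Energy bookkeeping (friction removes W_f = μ_k N d):
At rest all PE has been dissipated by friction: mgh = μ_k m g d
d = h/μ_k = 1.62/0.26 = 6.231 m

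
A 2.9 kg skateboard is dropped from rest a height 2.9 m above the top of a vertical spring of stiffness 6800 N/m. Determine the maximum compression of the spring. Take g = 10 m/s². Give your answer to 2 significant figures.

x = 0.16 m

Measuring PE from the top of the relaxed spring, at max compression the skateboard has dropped H + x with zero KE, so:
mg(H + x) = ½kx²
½(6800)x² − (2.9)(10)x − (2.9)(10)(2.9) = 0
3400x² − 29.00x − 84.10 = 0
x = [29.00 + √(841.0 + 1.1438e+06)]/(2 × 3400) = 0.1616 m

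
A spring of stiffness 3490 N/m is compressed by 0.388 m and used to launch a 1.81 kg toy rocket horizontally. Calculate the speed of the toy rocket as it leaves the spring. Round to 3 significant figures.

v = 17.0 m/s

The toy rocket leaves the spring when the spring is at natural length, so ½kx² = ½mv²
v = x√(k/m) = 0.388 × √(3490/1.81) = 17.04 m/s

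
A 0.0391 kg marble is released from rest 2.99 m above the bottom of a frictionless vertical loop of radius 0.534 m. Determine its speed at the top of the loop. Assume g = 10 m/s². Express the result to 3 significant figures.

v = 6.20 m/s

Energy conservation: mgh = ½mv_top² + mg(2r)
v_top² = 2g(h − 2r) = 2(10)(2.99 − 1.068) = 38.44
v_top = 6.200 m/s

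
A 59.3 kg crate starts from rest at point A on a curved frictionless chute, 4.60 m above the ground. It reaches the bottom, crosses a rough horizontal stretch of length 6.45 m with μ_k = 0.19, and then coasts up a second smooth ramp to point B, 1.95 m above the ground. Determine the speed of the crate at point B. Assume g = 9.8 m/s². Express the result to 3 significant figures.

Energy at A: mgh₁ = (59.3)(9.8)(4.60) = 2673.2 J
Friction loss: W_f = μ_k mg d = 712.2 J
At B: ½mv² + mgh₂ = mgh₁ − W_f
½mv² = 2673.2 − 712.2 − 1133.2 = 827.83 J
v = √(2 × 827.83/59.3) = 5.284 m/s

v = 5.28 m/s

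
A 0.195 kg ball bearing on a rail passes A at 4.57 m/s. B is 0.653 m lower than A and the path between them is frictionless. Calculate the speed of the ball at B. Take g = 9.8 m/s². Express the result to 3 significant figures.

v = 5.80 m/s

Equating total energy at the two states: ½mv₀² + mgh = ½mv²
The mass cancels from both sides.
v² = v₀² + 2gh = (4.57)² + 2(9.8)(0.653) = 33.684
v = √33.684 = 5.804 m/s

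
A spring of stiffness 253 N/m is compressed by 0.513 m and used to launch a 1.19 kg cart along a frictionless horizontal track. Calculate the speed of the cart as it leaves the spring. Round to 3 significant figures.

v = 7.48 m/s

Spring PE converts entirely to kinetic energy: ½kx² = ½mv²
v = x√(k/m) = 0.513 × √(253/1.19) = 7.480 m/s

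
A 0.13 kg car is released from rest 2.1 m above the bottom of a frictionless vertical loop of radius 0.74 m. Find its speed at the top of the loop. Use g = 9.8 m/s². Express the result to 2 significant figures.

Energy conservation: mgh = ½mv_top² + mg(2r)
v_top² = 2g(h − 2r) = 2(9.8)(2.1 − 1.480) = 12.15
v_top = 3.486 m/s

v = 3.5 m/s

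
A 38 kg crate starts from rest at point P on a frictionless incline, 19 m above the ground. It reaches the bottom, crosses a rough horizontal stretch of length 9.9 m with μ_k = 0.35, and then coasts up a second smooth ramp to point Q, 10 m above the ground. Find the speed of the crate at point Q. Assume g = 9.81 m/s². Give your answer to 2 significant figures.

Energy at P: mgh₁ = (38)(9.81)(19) = 7082.8 J
Friction loss: W_f = μ_k mg d = 1292 J
At Q: ½mv² + mgh₂ = mgh₁ − W_f
½mv² = 7082.8 − 1292 − 3727.8 = 2063.3 J
v = √(2 × 2063.3/38) = 10.42 m/s

v = 10 m/s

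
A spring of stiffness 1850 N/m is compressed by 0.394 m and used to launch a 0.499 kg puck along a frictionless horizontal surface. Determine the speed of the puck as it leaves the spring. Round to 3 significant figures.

v = 24.0 m/s

The puck leaves the spring when the spring is at natural length, so ½kx² = ½mv²
v = x√(k/m) = 0.394 × √(1850/0.499) = 23.99 m/s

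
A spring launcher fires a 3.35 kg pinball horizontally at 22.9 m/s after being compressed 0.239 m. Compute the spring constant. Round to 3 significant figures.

k = 30800 N/m

Spring PE at full compression equals KE at release: ½kx² = ½mv²
k = mv²/x² = (3.35)(22.9)²/(0.239)² = 30755 N/m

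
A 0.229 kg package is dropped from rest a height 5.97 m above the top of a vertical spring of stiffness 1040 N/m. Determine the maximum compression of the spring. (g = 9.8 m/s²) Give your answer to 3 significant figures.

x = 0.163 m

Measuring PE from the top of the relaxed spring, at max compression the package has dropped H + x with zero KE, so:
mg(H + x) = ½kx²
½(1040)x² − (0.229)(9.8)x − (0.229)(9.8)(5.97) = 0
520.0x² − 2.244x − 13.40 = 0
x = [2.244 + √(5.036 + 27868)]/(2 × 520.0) = 0.1627 m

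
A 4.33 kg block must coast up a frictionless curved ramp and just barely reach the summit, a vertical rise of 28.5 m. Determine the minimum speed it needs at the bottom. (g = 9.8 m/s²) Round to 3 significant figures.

At the top it is momentarily at rest, so all KE converts to PE: ½mv² = mgh
v = √(2gh) = √(2 × 9.8 × 28.5) = 23.63 m/s

v = 23.6 m/s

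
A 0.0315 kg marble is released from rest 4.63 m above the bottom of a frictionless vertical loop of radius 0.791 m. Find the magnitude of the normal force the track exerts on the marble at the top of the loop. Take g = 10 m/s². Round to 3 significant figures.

Energy from release to top (height 2r): mgh = ½mv_top² + mg(2r)
v_top² = 2g(h − 2r) = 2(10)(4.63 − 1.582) = 60.960 m²/s²
At the top, both N and weight point toward the centre: N + mg = mv_top²/r
N = m(v_top²/r − g) = 0.0315(60.960/0.791 − 10) = 2.113 N

N = 2.11 N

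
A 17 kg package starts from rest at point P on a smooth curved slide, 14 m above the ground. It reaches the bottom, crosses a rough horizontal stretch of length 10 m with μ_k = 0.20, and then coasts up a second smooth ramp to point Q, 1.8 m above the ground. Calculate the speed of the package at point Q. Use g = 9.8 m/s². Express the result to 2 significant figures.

Energy at P: mgh₁ = (17)(9.8)(14) = 2332.4 J
Friction loss: W_f = μ_k mg d = 333.2 J
At Q: ½mv² + mgh₂ = mgh₁ − W_f
½mv² = 2332.4 − 333.2 − 299.88 = 1699.3 J
v = √(2 × 1699.3/17) = 14.14 m/s

v = 14 m/s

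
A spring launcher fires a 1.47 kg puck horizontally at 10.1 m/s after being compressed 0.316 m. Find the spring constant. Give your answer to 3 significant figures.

Spring PE at full compression equals KE at release: ½kx² = ½mv²
k = mv²/x² = (1.47)(10.1)²/(0.316)² = 1502 N/m

k = 1500 N/m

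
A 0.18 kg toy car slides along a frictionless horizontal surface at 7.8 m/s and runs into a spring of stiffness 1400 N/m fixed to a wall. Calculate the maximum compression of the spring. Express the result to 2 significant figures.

x = 0.088 m

Conservation of energy between contact and max compression: ½mv² = ½kx²
x = v√(m/k) = 7.8 × √(0.18/1400) = 0.08844 m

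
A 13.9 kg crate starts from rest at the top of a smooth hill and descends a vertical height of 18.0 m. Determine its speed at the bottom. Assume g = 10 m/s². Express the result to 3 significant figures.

v = 19.0 m/s

Energy conservation between the two points: mgh = ½mv²
The mass cancels from both sides.
v = √(2gh) = √(2 × 10 × 18.0) = √360.00 = 18.97 m/s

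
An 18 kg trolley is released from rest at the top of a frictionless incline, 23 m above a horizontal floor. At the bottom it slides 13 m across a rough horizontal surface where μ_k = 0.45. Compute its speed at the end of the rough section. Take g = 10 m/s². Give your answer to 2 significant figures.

v = 19 m/s

Energy bookkeeping (friction removes W_f = μ_k N d):
mgh = ½mv² + μ_k m g d
W_f = μ_k mg d = (0.45)(18)(10)(13) = 1053 J
½mv² = mgh − W_f = 4140.0 − 1053 = 3087.0 J
v = √(2 × 3087.0/18) = 18.52 m/s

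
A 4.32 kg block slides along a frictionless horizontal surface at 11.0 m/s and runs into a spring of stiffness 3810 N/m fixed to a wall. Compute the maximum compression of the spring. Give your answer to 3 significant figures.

At max compression the block is momentarily at rest: ½mv² = ½kx²
x = v√(m/k) = 11.0 × √(4.32/3810) = 0.3704 m

x = 0.370 m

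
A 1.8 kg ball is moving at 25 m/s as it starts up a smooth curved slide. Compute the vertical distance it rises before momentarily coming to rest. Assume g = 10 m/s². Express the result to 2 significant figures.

h = 31 m

Setting KE at the bottom equal to PE gained: ½mv² = mgh
h = v²/(2g) = 25²/(2 × 10) = 31.25 m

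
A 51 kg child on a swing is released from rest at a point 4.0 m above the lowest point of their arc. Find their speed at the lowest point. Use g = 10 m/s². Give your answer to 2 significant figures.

Mechanical energy is conserved (no friction): mgh = ½mv²
v = √(2gh) = √(2 × 10 × 4.0) = √80.000 = 8.944 m/s

v = 8.9 m/s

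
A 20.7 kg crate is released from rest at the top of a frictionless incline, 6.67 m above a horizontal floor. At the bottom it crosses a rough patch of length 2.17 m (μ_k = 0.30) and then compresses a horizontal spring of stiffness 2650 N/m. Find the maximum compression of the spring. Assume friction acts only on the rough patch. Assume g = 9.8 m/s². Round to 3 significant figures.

Initial energy: E₁ = mgh = (20.7)(9.8)(6.67) = 1353.1 J
Friction removes W_f = μ_k mg d = (0.30)(20.7)(9.8)(2.17) = 132.1 J
Energy reaching the spring: E = 1353.1 − 132.1 = 1221.0 J
At max compression ½kx² = E ⇒ x = √(2E/k) = √(2 × 1221.0/2650) = 0.9600 m

x = 0.960 m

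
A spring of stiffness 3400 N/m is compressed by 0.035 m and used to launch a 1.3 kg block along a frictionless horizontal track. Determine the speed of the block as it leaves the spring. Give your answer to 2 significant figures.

v = 1.8 m/s

Spring PE converts entirely to kinetic energy: ½kx² = ½mv²
v = x√(k/m) = 0.035 × √(3400/1.3) = 1.790 m/s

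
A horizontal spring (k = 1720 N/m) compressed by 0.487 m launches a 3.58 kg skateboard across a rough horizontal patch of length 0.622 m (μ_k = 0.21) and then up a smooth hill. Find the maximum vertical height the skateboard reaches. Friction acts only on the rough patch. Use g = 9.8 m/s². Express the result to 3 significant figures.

h = 5.68 m

Spring energy: E₀ = ½kx² = ½(1720)(0.487)² = 203.97 J
Friction: W_f = μ_k mg d = (0.21)(3.58)(9.8)(0.622) = 4.583 J
Energy at base of ramp: E = 203.97 − 4.583 = 199.38 J
At max height all remaining energy is PE: mgh = E ⇒ h = E/(mg) = 199.38/(3.58 × 9.8) = 5.683 m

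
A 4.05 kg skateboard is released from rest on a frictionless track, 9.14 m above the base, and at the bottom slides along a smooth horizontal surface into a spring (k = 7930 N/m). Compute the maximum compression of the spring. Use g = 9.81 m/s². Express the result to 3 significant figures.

Energy conservation (no friction) from release to max compression: mgh = ½kx²
x = √(2mgh/k) = √(2 × 4.05 × 9.81 × 9.14 / 7930) = 0.3026 m

x = 0.303 m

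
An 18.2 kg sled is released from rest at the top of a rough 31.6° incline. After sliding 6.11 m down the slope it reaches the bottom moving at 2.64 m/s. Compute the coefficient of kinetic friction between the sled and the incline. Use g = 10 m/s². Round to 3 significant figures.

Energy balance down the incline: mg L sinθ − ½mv² = μ_k (mg cosθ) L
mgL sinθ = 582.68 J; ½mv² = 63.423 J
W_f = 582.68 − 63.423 = 519.3 J
μ_k = W_f/(mg cosθ · L) = 519.3/(155.0 × 6.11) = 0.5482

μ_k = 0.548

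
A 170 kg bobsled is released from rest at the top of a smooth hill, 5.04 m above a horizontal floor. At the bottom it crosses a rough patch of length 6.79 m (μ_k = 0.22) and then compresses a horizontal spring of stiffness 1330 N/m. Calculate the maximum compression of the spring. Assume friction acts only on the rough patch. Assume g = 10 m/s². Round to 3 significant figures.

Initial energy: E₁ = mgh = (170)(10)(5.04) = 8568.0 J
Friction removes W_f = μ_k mg d = (0.22)(170)(10)(6.79) = 2539 J
Energy reaching the spring: E = 8568.0 − 2539 = 6028.5 J
At max compression ½kx² = E ⇒ x = √(2E/k) = √(2 × 6028.5/1330) = 3.011 m

x = 3.01 m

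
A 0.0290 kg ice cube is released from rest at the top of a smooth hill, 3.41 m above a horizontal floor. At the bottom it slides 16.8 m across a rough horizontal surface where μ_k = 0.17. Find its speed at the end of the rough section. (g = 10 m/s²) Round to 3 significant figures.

v = 3.33 m/s

Applying the work–energy principle:
mgh = ½mv² + μ_k m g d
W_f = μ_k mg d = (0.17)(0.0290)(10)(16.8) = 0.8282 J
½mv² = mgh − W_f = 0.98890 − 0.8282 = 0.16066 J
v = √(2 × 0.16066/0.0290) = 3.329 m/s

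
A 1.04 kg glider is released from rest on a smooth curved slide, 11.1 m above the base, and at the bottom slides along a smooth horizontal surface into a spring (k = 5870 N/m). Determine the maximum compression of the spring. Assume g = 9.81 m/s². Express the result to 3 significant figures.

Energy conservation (no friction) from release to max compression: mgh = ½kx²
x = √(2mgh/k) = √(2 × 1.04 × 9.81 × 11.1 / 5870) = 0.1964 m

x = 0.196 m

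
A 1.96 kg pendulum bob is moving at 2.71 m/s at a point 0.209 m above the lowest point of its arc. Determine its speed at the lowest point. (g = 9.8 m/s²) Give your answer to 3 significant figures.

v = 3.38 m/s

Equating total energy at the two states: ½mv₀² + mgh = ½mv²
v² = v₀² + 2gh = (2.71)² + 2(9.8)(0.209) = 11.441
v = √11.441 = 3.382 m/s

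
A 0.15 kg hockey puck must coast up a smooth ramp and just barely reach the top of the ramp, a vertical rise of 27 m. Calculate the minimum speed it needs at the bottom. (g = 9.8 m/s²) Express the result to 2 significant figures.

v = 23 m/s

At the top it is momentarily at rest, so all KE converts to PE: ½mv² = mgh
v = √(2gh) = √(2 × 9.8 × 27) = 23.00 m/s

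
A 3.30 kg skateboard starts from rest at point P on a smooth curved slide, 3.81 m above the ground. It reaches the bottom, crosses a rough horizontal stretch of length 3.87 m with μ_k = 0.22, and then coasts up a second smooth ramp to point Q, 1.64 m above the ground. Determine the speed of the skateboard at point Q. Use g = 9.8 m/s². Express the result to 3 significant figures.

Energy at P: mgh₁ = (3.30)(9.8)(3.81) = 123.22 J
Friction loss: W_f = μ_k mg d = 27.53 J
At Q: ½mv² + mgh₂ = mgh₁ − W_f
½mv² = 123.22 − 27.53 − 53.038 = 42.644 J
v = √(2 × 42.644/3.30) = 5.084 m/s

v = 5.08 m/s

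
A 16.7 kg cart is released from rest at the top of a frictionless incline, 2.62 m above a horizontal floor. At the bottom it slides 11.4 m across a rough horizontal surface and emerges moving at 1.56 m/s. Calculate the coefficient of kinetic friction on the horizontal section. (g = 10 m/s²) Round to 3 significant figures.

μ_k = 0.219

Energy bookkeeping (friction removes W_f = μ_k N d):
mgh = ½mv² + μ_k m g d
mgh = 437.54 J; ½mv² = 20.321 J
W_f = 437.54 − 20.321 = 417.2 J
μ_k = W_f/(mg·d) = 417.2/(167.0 × 11.4) = 0.2192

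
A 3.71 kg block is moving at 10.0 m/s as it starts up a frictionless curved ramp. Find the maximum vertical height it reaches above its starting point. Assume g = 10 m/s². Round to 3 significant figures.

By energy conservation, ½mv² = mgh
h = v²/(2g) = 10.0²/(2 × 10) = 5.000 m

h = 5.00 m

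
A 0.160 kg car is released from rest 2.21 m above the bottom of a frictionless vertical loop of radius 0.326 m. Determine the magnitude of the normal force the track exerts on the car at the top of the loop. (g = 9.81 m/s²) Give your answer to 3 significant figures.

Energy from release to top (height 2r): mgh = ½mv_top² + mg(2r)
v_top² = 2g(h − 2r) = 2(9.81)(2.21 − 0.6520) = 30.568 m²/s²
At the top, both N and weight point toward the centre: N + mg = mv_top²/r
N = m(v_top²/r − g) = 0.160(30.568/0.326 − 9.81) = 13.43 N

N = 13.4 N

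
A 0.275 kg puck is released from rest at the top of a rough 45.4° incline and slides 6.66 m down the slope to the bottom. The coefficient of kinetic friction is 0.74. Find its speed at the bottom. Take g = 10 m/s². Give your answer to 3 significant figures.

Taking the bottom as reference, mgh = ½mv² + μ_k N L with h = L sinθ, N = mg cosθ:
mgh = mgL sinθ = (0.275)(10)(6.66)sin45.4° = 13.041 J
W_f = μ_k mg cosθ · L = (0.74)(0.275)(10)cos45.4°·6.66 = 9.516 J
½mv² = 13.041 − 9.516 = 3.5244 J
v = √(2 × 3.5244/0.275) = 5.063 m/s

v = 5.06 m/s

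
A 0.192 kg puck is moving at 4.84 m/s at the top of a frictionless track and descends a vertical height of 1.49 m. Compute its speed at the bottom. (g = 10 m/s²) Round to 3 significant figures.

v = 7.30 m/s

Equating total energy at the two states: ½mv₀² + mgh = ½mv²
v² = v₀² + 2gh = (4.84)² + 2(10)(1.49) = 53.226
v = √53.226 = 7.296 m/s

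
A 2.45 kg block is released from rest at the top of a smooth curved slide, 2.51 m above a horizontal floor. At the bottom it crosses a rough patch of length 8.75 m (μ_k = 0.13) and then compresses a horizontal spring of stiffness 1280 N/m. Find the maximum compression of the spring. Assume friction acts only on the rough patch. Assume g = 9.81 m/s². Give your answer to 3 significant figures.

Initial energy: E₁ = mgh = (2.45)(9.81)(2.51) = 60.327 J
Friction removes W_f = μ_k mg d = (0.13)(2.45)(9.81)(8.75) = 27.34 J
Energy reaching the spring: E = 60.327 − 27.34 = 32.987 J
At max compression ½kx² = E ⇒ x = √(2E/k) = √(2 × 32.987/1280) = 0.2270 m

x = 0.227 m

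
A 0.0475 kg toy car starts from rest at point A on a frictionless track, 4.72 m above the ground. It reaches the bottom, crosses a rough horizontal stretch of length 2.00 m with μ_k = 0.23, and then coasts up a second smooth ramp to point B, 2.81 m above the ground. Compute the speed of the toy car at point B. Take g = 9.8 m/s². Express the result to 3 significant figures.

v = 5.33 m/s

Energy at A: mgh₁ = (0.0475)(9.8)(4.72) = 2.1972 J
Friction loss: W_f = μ_k mg d = 0.2141 J
At B: ½mv² + mgh₂ = mgh₁ − W_f
½mv² = 2.1972 − 0.2141 − 1.3081 = 0.67497 J
v = √(2 × 0.67497/0.0475) = 5.331 m/s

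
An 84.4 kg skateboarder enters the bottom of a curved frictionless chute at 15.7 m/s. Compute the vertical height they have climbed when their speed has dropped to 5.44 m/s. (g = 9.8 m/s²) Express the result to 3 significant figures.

h = 11.1 m

Conservation of energy: ½mv₁² = ½mv₂² + mgh
h = (v₁² − v₂²)/(2g) = (15.7² − 5.44²)/(2 × 9.8) = 11.07 m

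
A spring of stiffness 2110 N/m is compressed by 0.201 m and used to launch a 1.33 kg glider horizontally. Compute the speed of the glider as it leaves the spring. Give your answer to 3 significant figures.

The glider leaves the spring when the spring is at natural length, so ½kx² = ½mv²
v = x√(k/m) = 0.201 × √(2110/1.33) = 8.006 m/s

v = 8.01 m/s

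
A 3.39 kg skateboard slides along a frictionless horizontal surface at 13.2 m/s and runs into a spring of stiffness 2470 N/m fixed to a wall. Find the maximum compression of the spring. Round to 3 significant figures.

Conservation of energy between contact and max compression: ½mv² = ½kx²
x = v√(m/k) = 13.2 × √(3.39/2470) = 0.4890 m

x = 0.489 m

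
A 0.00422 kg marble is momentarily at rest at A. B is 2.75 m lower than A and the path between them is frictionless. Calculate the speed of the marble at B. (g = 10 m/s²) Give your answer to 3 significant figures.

Mechanical energy is conserved (no friction): mgh = ½mv²
v = √(2gh) = √(2 × 10 × 2.75) = √55.000 = 7.416 m/s

v = 7.42 m/s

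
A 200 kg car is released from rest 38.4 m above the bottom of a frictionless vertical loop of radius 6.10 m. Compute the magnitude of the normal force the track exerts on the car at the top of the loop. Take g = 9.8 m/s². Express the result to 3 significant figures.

Energy from release to top (height 2r): mgh = ½mv_top² + mg(2r)
v_top² = 2g(h − 2r) = 2(9.8)(38.4 − 12.20) = 513.52 m²/s²
At the top, both N and weight point toward the centre: N + mg = mv_top²/r
N = m(v_top²/r − g) = 200(513.52/6.10 − 9.8) = 14877 N

N = 14900 N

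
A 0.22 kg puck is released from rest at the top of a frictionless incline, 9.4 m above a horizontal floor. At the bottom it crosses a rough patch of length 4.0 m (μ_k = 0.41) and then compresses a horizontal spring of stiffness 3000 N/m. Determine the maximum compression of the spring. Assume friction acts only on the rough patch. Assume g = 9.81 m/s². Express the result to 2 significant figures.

x = 0.11 m

Initial energy: E₁ = mgh = (0.22)(9.81)(9.4) = 20.287 J
Friction removes W_f = μ_k mg d = (0.41)(0.22)(9.81)(4.0) = 3.539 J
Energy reaching the spring: E = 20.287 − 3.539 = 16.748 J
At max compression ½kx² = E ⇒ x = √(2E/k) = √(2 × 16.748/3000) = 0.1057 m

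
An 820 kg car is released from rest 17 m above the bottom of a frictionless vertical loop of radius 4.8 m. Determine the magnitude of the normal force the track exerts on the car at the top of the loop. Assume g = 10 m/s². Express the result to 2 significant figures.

N = 17000 N

Energy from release to top (height 2r): mgh = ½mv_top² + mg(2r)
v_top² = 2g(h − 2r) = 2(10)(17 − 9.600) = 148.00 m²/s²
At the top, both N and weight point toward the centre: N + mg = mv_top²/r
N = m(v_top²/r − g) = 820(148.00/4.8 − 10) = 17083 N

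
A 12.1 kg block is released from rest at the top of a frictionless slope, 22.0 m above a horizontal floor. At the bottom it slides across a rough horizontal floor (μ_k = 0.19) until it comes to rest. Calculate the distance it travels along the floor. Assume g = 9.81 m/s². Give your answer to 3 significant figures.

d = 116 m

Applying the work–energy principle:
At rest all PE has been dissipated by friction: mgh = μ_k m g d
d = h/μ_k = 22.0/0.19 = 115.8 m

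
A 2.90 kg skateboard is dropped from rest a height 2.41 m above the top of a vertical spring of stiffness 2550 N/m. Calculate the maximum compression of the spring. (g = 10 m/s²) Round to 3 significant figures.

x = 0.246 m

Take the reference level at the top of the uncompressed spring. At max compression the skateboard has fallen H + x and is momentarily at rest:
mg(H + x) = ½kx²
½(2550)x² − (2.90)(10)x − (2.90)(10)(2.41) = 0
1275x² − 29.00x − 69.89 = 0
x = [29.00 + √(841.0 + 356439)]/(2 × 1275) = 0.2458 m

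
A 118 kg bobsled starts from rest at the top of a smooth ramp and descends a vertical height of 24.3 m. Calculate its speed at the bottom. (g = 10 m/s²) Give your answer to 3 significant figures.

v = 22.0 m/s

Energy conservation between the two points: mgh = ½mv²
The mass cancels from both sides.
v = √(2gh) = √(2 × 10 × 24.3) = √486.00 = 22.05 m/s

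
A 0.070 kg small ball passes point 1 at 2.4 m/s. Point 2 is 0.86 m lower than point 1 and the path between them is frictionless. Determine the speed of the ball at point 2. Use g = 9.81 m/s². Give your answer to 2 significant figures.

Mechanical energy is conserved (no friction): ½mv₀² + mgh = ½mv²
v² = v₀² + 2gh = (2.4)² + 2(9.81)(0.86) = 22.633
v = √22.633 = 4.757 m/s

v = 4.8 m/s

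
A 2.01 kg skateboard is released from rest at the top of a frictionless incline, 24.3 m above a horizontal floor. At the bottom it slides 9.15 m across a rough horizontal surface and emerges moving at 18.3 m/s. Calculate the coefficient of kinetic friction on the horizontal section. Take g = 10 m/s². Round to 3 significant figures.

μ_k = 0.826

Energy at the top = energy at the end + work done against friction:
mgh = ½mv² + μ_k m g d
mgh = 488.43 J; ½mv² = 336.56 J
W_f = 488.43 − 336.56 = 151.9 J
μ_k = W_f/(mg·d) = 151.9/(20.10 × 9.15) = 0.8257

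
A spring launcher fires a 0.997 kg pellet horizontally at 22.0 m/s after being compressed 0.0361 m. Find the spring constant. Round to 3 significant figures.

k = 370000 N/m

½kx² = ½mv²
k = mv²/x² = (0.997)(22.0)²/(0.0361)² = 370276 N/m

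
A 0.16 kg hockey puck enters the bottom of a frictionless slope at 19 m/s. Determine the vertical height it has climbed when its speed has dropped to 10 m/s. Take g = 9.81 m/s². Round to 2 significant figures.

Energy balance between the two points: ½mv₁² = ½mv₂² + mgh
h = (v₁² − v₂²)/(2g) = (19² − 10²)/(2 × 9.81) = 13.30 m

h = 13 m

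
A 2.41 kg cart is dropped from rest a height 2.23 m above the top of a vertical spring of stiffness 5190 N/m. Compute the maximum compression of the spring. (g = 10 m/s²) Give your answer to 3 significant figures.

x = 0.149 m

Take the reference level at the top of the uncompressed spring. At max compression the cart has fallen H + x and is momentarily at rest:
mg(H + x) = ½kx²
½(5190)x² − (2.41)(10)x − (2.41)(10)(2.23) = 0
2595x² − 24.10x − 53.74 = 0
x = [24.10 + √(580.8 + 557852)]/(2 × 2595) = 0.1486 m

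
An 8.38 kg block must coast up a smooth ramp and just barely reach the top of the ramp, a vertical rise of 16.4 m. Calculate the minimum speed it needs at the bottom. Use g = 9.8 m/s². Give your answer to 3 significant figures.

At the top it is momentarily at rest, so all KE converts to PE: ½mv² = mgh
v = √(2gh) = √(2 × 9.8 × 16.4) = 17.93 m/s

v = 17.9 m/s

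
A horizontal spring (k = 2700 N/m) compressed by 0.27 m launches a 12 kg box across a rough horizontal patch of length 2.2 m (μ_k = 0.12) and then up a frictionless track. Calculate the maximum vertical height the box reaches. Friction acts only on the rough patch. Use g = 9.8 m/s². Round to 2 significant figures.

Spring energy: E₀ = ½kx² = ½(2700)(0.27)² = 98.415 J
Friction: W_f = μ_k mg d = (0.12)(12)(9.8)(2.2) = 31.05 J
Energy at base of ramp: E = 98.415 − 31.05 = 67.369 J
At max height all remaining energy is PE: mgh = E ⇒ h = E/(mg) = 67.369/(12 × 9.8) = 0.5729 m

h = 0.57 m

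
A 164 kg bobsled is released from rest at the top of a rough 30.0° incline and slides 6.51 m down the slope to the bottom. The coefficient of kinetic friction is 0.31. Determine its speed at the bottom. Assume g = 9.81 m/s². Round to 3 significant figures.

v = 5.44 m/s

Taking the bottom as reference, mgh = ½mv² + μ_k N L with h = L sinθ, N = mg cosθ:
mgh = mgL sinθ = (164)(9.81)(6.51)sin30.0° = 5236.8 J
W_f = μ_k mg cosθ · L = (0.31)(164)(9.81)cos30.0°·6.51 = 2812 J
½mv² = 5236.8 − 2812 = 2425.0 J
v = √(2 × 2425.0/164) = 5.438 m/s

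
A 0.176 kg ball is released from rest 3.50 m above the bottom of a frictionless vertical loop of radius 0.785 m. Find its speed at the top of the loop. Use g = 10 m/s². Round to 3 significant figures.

Energy conservation: mgh = ½mv_top² + mg(2r)
v_top² = 2g(h − 2r) = 2(10)(3.50 − 1.570) = 38.60
v_top = 6.213 m/s

v = 6.21 m/s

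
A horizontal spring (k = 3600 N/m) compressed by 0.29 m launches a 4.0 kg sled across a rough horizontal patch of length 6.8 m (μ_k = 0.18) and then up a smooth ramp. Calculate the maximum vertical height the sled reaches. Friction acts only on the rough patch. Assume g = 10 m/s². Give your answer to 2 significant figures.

Spring energy: E₀ = ½kx² = ½(3600)(0.29)² = 151.38 J
Friction: W_f = μ_k mg d = (0.18)(4.0)(10)(6.8) = 48.96 J
Energy at base of ramp: E = 151.38 − 48.96 = 102.42 J
At max height all remaining energy is PE: mgh = E ⇒ h = E/(mg) = 102.42/(4.0 × 10) = 2.561 m

h = 2.6 m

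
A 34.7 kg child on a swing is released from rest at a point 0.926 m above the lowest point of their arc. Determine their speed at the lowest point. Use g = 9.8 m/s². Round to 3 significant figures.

v = 4.26 m/s

Energy conservation between the two points: mgh = ½mv²
v = √(2gh) = √(2 × 9.8 × 0.926) = √18.150 = 4.260 m/s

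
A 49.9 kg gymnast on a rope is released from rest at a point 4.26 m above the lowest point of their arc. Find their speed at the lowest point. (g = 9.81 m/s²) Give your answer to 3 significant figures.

Mechanical energy is conserved (no friction): mgh = ½mv²
The mass cancels from both sides.
v = √(2gh) = √(2 × 9.81 × 4.26) = √83.581 = 9.142 m/s

v = 9.14 m/s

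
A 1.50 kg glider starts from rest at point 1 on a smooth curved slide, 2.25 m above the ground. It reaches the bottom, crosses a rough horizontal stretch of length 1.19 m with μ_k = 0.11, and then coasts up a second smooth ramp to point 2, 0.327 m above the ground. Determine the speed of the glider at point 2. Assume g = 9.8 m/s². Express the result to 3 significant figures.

Energy at 1: mgh₁ = (1.50)(9.8)(2.25) = 33.075 J
Friction loss: W_f = μ_k mg d = 1.924 J
At 2: ½mv² + mgh₂ = mgh₁ − W_f
½mv² = 33.075 − 1.924 − 4.8069 = 26.344 J
v = √(2 × 26.344/1.50) = 5.927 m/s

v = 5.93 m/s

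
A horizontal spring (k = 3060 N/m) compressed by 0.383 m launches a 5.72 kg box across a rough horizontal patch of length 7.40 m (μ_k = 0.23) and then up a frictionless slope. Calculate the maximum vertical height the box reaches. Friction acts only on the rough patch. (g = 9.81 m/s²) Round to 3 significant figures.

h = 2.30 m

Spring energy: E₀ = ½kx² = ½(3060)(0.383)² = 224.43 J
Friction: W_f = μ_k mg d = (0.23)(5.72)(9.81)(7.40) = 95.50 J
Energy at base of ramp: E = 224.43 − 95.50 = 128.93 J
At max height all remaining energy is PE: mgh = E ⇒ h = E/(mg) = 128.93/(5.72 × 9.81) = 2.298 m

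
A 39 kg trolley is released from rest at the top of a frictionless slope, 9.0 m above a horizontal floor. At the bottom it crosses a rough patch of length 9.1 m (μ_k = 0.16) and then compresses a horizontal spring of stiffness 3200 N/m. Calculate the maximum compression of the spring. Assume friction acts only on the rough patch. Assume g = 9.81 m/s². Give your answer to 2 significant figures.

Initial energy: E₁ = mgh = (39)(9.81)(9.0) = 3443.3 J
Friction removes W_f = μ_k mg d = (0.16)(39)(9.81)(9.1) = 557.1 J
Energy reaching the spring: E = 3443.3 − 557.1 = 2886.3 J
At max compression ½kx² = E ⇒ x = √(2E/k) = √(2 × 2886.3/3200) = 1.343 m

x = 1.3 m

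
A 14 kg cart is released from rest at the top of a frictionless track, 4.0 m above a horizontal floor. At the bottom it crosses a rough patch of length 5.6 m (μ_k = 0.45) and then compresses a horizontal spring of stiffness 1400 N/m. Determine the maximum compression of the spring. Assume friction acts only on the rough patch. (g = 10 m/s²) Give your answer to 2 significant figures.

x = 0.54 m

Initial energy: E₁ = mgh = (14)(10)(4.0) = 560.00 J
Friction removes W_f = μ_k mg d = (0.45)(14)(10)(5.6) = 352.8 J
Energy reaching the spring: E = 560.00 − 352.8 = 207.20 J
At max compression ½kx² = E ⇒ x = √(2E/k) = √(2 × 207.20/1400) = 0.5441 m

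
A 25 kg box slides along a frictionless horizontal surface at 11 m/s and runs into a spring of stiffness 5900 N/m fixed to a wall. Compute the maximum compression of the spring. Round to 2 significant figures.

Conservation of energy between contact and max compression: ½mv² = ½kx²
x = v√(m/k) = 11 × √(25/5900) = 0.7160 m

x = 0.72 m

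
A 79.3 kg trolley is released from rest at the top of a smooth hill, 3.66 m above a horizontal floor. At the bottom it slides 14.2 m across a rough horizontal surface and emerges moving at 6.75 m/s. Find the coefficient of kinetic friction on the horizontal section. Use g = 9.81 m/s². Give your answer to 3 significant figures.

μ_k = 0.0942

Energy bookkeeping (friction removes W_f = μ_k N d):
mgh = ½mv² + μ_k m g d
mgh = 2847.2 J; ½mv² = 1806.6 J
W_f = 2847.2 − 1806.6 = 1041 J
μ_k = W_f/(mg·d) = 1041/(777.9 × 14.2) = 0.09421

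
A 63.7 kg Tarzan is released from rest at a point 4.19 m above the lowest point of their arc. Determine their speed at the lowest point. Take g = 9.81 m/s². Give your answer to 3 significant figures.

Mechanical energy is conserved (no friction): mgh = ½mv²
v = √(2gh) = √(2 × 9.81 × 4.19) = √82.208 = 9.067 m/s

v = 9.07 m/s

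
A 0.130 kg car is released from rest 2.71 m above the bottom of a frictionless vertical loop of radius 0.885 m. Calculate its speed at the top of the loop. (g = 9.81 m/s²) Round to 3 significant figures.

Energy conservation: mgh = ½mv_top² + mg(2r)
v_top² = 2g(h − 2r) = 2(9.81)(2.71 − 1.770) = 18.44
v_top = 4.295 m/s

v = 4.29 m/s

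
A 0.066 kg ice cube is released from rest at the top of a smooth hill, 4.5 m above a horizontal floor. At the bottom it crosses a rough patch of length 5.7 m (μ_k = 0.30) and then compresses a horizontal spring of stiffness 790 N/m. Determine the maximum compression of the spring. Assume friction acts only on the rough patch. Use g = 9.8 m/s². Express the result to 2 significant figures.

x = 0.068 m

Initial energy: E₁ = mgh = (0.066)(9.8)(4.5) = 2.9106 J
Friction removes W_f = μ_k mg d = (0.30)(0.066)(9.8)(5.7) = 1.106 J
Energy reaching the spring: E = 2.9106 − 1.106 = 1.8046 J
At max compression ½kx² = E ⇒ x = √(2E/k) = √(2 × 1.8046/790) = 0.06759 m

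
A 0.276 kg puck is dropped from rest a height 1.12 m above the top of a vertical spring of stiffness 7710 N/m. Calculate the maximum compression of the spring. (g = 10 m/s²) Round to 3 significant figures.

Measuring PE from the top of the relaxed spring, at max compression the puck has dropped H + x with zero KE, so:
mg(H + x) = ½kx²
½(7710)x² − (0.276)(10)x − (0.276)(10)(1.12) = 0
3855x² − 2.760x − 3.091 = 0
x = [2.760 + √(7.618 + 47666)]/(2 × 3855) = 0.02868 m

x = 0.0287 m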